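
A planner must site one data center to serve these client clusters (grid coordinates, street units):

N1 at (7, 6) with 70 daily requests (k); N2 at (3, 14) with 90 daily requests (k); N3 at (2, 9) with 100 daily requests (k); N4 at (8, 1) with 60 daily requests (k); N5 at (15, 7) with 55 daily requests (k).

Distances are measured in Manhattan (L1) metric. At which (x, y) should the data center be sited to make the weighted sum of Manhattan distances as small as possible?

Manhattan distance separates: Σwᵢ(|x−xᵢ|+|y−yᵢ|) = Σwᵢ|x−xᵢ| + Σwᵢ|y−yᵢ|, so x and y are optimised independently as 1-D weighted medians.
Total weight W = 375; half = 187.5.
x-coordinate, sorted with cumulative weight:
  x=2 (N3, w=100) cum 100
  x=3 (N2, w=90) cum 190  ← median
  x=7 (N1, w=70) cum 260
  x=8 (N4, w=60) cum 320
  x=15 (N5, w=55) cum 375
⇒ x* = 3
y-coordinate, sorted with cumulative weight:
  y=1 (N4, w=60) cum 60
  y=6 (N1, w=70) cum 130
  y=7 (N5, w=55) cum 185
  y=9 (N3, w=100) cum 285  ← median
  y=14 (N2, w=90) cum 375
⇒ y* = 9

(3, 9)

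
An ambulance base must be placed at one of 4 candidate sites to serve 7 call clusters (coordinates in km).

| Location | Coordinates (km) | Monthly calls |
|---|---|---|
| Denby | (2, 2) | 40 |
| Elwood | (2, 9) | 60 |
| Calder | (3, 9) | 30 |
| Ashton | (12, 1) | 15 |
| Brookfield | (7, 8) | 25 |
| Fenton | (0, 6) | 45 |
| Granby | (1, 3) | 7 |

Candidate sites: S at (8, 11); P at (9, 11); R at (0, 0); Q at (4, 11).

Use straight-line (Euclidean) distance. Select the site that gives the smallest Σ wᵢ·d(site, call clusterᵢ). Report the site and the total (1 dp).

Q, total 1251.7 km

Total weighted distance at each candidate:
  S (8, 11): total = 1713.2
  P (9, 11): total = 1871.9
  R (0, 0): total = 1689.4
  Q (4, 11): total = 1251.7
Minimum is at Q with total 1251.7 km.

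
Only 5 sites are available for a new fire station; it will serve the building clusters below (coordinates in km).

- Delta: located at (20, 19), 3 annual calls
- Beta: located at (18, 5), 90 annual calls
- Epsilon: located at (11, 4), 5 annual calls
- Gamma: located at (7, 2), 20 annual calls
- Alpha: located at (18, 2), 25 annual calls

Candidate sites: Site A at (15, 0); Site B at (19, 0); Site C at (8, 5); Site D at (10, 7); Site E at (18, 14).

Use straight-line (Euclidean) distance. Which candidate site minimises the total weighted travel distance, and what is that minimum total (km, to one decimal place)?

Site B, total 859.9 km

Total weighted distance at each candidate:
  Site A (15, 0): total = 867.1
  Site B (19, 0): total = 859.9
  Site C (8, 5): total = 1295.4
  Site D (10, 7): total = 1157.3
  Site E (18, 14): total = 1512.8
Minimum is at Site B with total 859.9 km.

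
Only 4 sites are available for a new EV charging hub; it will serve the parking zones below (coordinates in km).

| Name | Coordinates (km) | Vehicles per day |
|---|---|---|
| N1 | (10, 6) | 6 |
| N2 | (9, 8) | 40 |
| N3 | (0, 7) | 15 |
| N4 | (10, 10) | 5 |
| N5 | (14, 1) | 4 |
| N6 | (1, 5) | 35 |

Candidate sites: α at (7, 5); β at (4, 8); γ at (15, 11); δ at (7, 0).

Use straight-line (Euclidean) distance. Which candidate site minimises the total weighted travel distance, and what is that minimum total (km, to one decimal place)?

Total weighted distance at each candidate:
  α (7, 5): total = 543.8
  β (4, 8): total = 528.7
  γ (15, 11): total = 1142.4
  δ (7, 0): total = 872.4
Minimum is at β with total 528.7 km.

β, total 528.7 km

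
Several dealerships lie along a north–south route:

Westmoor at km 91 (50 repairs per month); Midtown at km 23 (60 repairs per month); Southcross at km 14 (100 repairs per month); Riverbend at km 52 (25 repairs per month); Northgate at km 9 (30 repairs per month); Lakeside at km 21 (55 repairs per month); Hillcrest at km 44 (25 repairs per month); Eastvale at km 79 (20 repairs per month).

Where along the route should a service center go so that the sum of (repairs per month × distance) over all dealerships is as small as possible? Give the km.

For a sum of weighted absolute distances on a line, the optimum is the weighted median (not the mean). Total weight W = 365; half-weight = 182.5.
Sort by position and accumulate weight:
  km 9 (Northgate, w=30) → cum 30
  km 14 (Southcross, w=100) → cum 130
  km 21 (Lakeside, w=55) → cum 185  ≥ 182.5 → median here
  km 23 (Midtown, w=60) → cum 245
  km 44 (Hillcrest, w=25) → cum 270
  km 52 (Riverbend, w=25) → cum 295
  km 79 (Eastvale, w=20) → cum 315
  km 91 (Westmoor, w=50) → cum 365
Optimal location: km 21.

x = 21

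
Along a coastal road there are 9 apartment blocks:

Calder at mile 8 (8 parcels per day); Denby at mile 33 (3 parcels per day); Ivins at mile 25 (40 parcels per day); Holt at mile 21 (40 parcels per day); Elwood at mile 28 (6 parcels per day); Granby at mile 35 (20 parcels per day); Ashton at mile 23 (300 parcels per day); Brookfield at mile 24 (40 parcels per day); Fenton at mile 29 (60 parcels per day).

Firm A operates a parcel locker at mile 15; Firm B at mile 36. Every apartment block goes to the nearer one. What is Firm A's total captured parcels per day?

The indifferent point is the midpoint (15+36)/2 = 25.5; apartment blocks left of it (closer to Firm A at 15) go to Firm A, those right go to Firm B.
  Calder at 8 (w=8) → Firm A
  Holt at 21 (w=40) → Firm A
  Ashton at 23 (w=300) → Firm A
  Brookfield at 24 (w=40) → Firm A
  Ivins at 25 (w=40) → Firm A
  Elwood at 28 (w=6) → Firm B
  Fenton at 29 (w=60) → Firm B
  Denby at 33 (w=3) → Firm B
  Granby at 35 (w=20) → Firm B
Firm A captures 428; Firm B captures 89.

428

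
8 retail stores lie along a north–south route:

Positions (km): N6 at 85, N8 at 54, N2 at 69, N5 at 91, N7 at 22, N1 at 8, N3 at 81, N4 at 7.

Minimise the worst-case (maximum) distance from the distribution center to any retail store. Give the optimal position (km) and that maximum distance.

location 49, max distance 42

The 1-center on a line is the midpoint of the two extreme points: leftmost at 7, rightmost at 91.
Optimal location = (7 + 91)/2 = 49; maximum distance = (91 − 7)/2 = 42.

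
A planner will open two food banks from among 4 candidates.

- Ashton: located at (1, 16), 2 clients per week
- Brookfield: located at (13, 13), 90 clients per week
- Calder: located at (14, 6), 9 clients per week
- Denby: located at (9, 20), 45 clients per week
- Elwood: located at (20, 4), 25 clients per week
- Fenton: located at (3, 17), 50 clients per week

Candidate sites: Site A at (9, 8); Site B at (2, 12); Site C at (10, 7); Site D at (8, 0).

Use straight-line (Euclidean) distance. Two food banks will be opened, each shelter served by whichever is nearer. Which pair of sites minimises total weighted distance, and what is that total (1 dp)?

Evaluate every pair (each demand assigned to the nearer of the two):
  {Site B, Site C}: total = 1643.4
  {Site A, Site B}: total = 1658.9
  {Site A, Site C}: total = 1977.9
  {Site A, Site D}: total = 2020.8
  {Site C, Site D}: total = 2124.4
  {Site B, Site D}: total = 2128.2
Best pair: {Site B, Site C} with total 1643.4.

{Site B, Site C}, total 1643.4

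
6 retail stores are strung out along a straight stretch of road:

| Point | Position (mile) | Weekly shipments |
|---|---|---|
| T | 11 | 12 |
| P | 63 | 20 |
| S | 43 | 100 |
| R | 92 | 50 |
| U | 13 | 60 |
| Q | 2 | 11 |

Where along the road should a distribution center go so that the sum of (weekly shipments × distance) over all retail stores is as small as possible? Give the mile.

x = 43

For a sum of weighted absolute distances on a line, the optimum is the weighted median (not the mean). Total weight W = 253; half-weight = 126.5.
Sort by position and accumulate weight:
  mile 2 (Q, w=11) → cum 11
  mile 11 (T, w=12) → cum 23
  mile 13 (U, w=60) → cum 83
  mile 43 (S, w=100) → cum 183  ≥ 126.5 → median here
  mile 63 (P, w=20) → cum 203
  mile 92 (R, w=50) → cum 253
Optimal location: mile 43.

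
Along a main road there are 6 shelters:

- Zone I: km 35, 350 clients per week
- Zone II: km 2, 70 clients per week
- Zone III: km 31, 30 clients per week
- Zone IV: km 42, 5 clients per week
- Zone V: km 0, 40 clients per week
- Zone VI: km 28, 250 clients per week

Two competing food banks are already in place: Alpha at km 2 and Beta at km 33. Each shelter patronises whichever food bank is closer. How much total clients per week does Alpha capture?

110

The indifferent point is the midpoint (2+33)/2 = 17.5; shelters left of it (closer to Alpha at 2) go to Alpha, those right go to Beta.
  Zone V at 0 (w=40) → Alpha
  Zone II at 2 (w=70) → Alpha
  Zone VI at 28 (w=250) → Beta
  Zone III at 31 (w=30) → Beta
  Zone I at 35 (w=350) → Beta
  Zone IV at 42 (w=5) → Beta
Alpha captures 110; Beta captures 635.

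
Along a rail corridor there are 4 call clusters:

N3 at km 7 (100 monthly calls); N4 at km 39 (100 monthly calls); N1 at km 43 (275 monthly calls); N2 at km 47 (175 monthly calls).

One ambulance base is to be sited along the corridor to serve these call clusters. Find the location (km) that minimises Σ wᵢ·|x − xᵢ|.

x = 43

For a sum of weighted absolute distances on a line, the optimum is the weighted median (not the mean). Total weight W = 650; half-weight = 325.
Sort by position and accumulate weight:
  km 7 (N3, w=100) → cum 100
  km 39 (N4, w=100) → cum 200
  km 43 (N1, w=275) → cum 475  ≥ 325 → median here
  km 47 (N2, w=175) → cum 650
Optimal location: km 43.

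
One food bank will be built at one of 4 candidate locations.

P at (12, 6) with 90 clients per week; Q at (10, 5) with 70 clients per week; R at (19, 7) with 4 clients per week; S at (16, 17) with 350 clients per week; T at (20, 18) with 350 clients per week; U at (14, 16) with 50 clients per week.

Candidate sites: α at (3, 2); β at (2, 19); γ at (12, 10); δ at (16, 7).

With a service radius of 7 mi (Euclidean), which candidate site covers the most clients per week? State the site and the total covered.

Coverage radius r = 7 mi; a point is covered iff (Δx)²+(Δy)² ≤ 7² = 49.
  α (3, 2): covers {none} → 0
  β (2, 19): covers {none} → 0
  γ (12, 10): covers {P, Q, U} → 210
  δ (16, 7): covers {P, Q, R} → 164
Maximum coverage at γ: 210 clients per week.

γ, covering 210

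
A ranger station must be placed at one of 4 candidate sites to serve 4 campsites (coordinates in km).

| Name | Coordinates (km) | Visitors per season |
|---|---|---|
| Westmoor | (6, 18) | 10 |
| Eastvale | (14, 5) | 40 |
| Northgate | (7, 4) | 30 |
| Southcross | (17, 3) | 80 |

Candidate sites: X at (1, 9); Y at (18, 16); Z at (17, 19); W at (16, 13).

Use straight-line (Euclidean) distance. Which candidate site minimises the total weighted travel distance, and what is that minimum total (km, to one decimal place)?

W, total 1627.5 km

Total weighted distance at each candidate:
  X (1, 9): total = 2248.4
  Y (18, 16): total = 2121.3
  Z (17, 19): total = 2504.0
  W (16, 13): total = 1627.5
Minimum is at W with total 1627.5 km.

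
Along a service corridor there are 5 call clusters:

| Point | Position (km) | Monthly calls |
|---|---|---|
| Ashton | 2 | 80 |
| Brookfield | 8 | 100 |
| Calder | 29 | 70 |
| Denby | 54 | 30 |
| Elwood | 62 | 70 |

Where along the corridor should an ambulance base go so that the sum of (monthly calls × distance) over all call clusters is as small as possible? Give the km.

x = 8

For a sum of weighted absolute distances on a line, the optimum is the weighted median (not the mean). Total weight W = 350; half-weight = 175.
Sort by position and accumulate weight:
  km 2 (Ashton, w=80) → cum 80
  km 8 (Brookfield, w=100) → cum 180  ≥ 175 → median here
  km 29 (Calder, w=70) → cum 250
  km 54 (Denby, w=30) → cum 280
  km 62 (Elwood, w=70) → cum 350
Optimal location: km 8.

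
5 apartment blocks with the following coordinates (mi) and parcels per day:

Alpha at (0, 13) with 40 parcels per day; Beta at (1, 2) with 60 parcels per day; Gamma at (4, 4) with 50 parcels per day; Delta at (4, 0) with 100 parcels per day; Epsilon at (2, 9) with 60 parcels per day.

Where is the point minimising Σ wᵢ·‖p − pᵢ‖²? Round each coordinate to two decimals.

(2.52, 4.45)

The minimiser of Σwᵢ‖p−pᵢ‖² is the weighted centroid p* = (Σwᵢpᵢ)/(Σwᵢ).
Σwᵢ = 310.
Σwᵢxᵢ = 40·0 + 60·1 + 50·4 + 100·4 + 60·2 = 780.
Σwᵢyᵢ = 40·13 + 60·2 + 50·4 + 100·0 + 60·9 = 1380.
x* = 780/310 = 2.52, y* = 1380/310 = 4.45.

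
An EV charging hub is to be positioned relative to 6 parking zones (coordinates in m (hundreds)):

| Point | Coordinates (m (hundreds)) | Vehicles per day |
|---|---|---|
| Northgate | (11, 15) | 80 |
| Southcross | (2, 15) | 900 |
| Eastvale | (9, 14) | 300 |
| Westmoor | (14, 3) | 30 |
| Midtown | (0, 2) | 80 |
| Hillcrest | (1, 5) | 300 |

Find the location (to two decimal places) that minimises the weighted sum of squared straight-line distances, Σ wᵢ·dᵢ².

(3.61, 12.22)

The minimiser of Σwᵢ‖p−pᵢ‖² is the weighted centroid p* = (Σwᵢpᵢ)/(Σwᵢ).
Σwᵢ = 1690.
Σwᵢxᵢ = 80·11 + 900·2 + 300·9 + 30·14 + 80·0 + 300·1 = 6100.
Σwᵢyᵢ = 80·15 + 900·15 + 300·14 + 30·3 + 80·2 + 300·5 = 20650.
x* = 6100/1690 = 3.61, y* = 20650/1690 = 12.22.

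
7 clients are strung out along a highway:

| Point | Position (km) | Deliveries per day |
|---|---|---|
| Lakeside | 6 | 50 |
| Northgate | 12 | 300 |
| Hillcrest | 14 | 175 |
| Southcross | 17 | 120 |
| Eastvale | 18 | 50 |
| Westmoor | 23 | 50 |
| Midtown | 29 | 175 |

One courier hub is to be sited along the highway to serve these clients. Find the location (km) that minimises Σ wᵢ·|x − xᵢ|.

x = 14

For a sum of weighted absolute distances on a line, the optimum is the weighted median (not the mean). Total weight W = 920; half-weight = 460.
Sort by position and accumulate weight:
  km 6 (Lakeside, w=50) → cum 50
  km 12 (Northgate, w=300) → cum 350
  km 14 (Hillcrest, w=175) → cum 525  ≥ 460 → median here
  km 17 (Southcross, w=120) → cum 645
  km 18 (Eastvale, w=50) → cum 695
  km 23 (Westmoor, w=50) → cum 745
  km 29 (Midtown, w=175) → cum 920
Optimal location: km 14.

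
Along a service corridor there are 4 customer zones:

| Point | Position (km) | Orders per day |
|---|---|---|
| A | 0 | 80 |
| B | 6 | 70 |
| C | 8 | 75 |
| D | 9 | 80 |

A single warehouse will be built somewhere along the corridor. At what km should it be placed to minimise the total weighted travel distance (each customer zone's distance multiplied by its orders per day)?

x = 8

For a sum of weighted absolute distances on a line, the optimum is the weighted median (not the mean). Total weight W = 305; half-weight = 152.5.
Sort by position and accumulate weight:
  km 0 (A, w=80) → cum 80
  km 6 (B, w=70) → cum 150
  km 8 (C, w=75) → cum 225  ≥ 152.5 → median here
  km 9 (D, w=80) → cum 305
Optimal location: km 8.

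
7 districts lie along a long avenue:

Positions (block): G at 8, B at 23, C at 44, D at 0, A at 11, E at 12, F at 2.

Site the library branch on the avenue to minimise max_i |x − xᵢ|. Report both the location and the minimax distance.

The 1-center on a line is the midpoint of the two extreme points: leftmost at 0, rightmost at 44.
Optimal location = (0 + 44)/2 = 22; maximum distance = (44 − 0)/2 = 22.

location 22, max distance 22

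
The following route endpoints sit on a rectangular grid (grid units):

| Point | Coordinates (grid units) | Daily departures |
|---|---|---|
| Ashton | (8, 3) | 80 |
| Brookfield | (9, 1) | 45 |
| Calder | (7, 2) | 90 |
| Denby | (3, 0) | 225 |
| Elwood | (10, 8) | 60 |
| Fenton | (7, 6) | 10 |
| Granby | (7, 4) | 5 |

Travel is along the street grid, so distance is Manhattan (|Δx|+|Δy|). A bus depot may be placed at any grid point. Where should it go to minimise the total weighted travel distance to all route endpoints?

(7, 1)

Manhattan distance separates: Σwᵢ(|x−xᵢ|+|y−yᵢ|) = Σwᵢ|x−xᵢ| + Σwᵢ|y−yᵢ|, so x and y are optimised independently as 1-D weighted medians.
Total weight W = 515; half = 257.5.
x-coordinate, sorted with cumulative weight:
  x=3 (Denby, w=225) cum 225
  x=7 (Calder, w=90) cum 315  ← median
  x=7 (Fenton, w=10) cum 325
  x=7 (Granby, w=5) cum 330
  x=8 (Ashton, w=80) cum 410
  x=9 (Brookfield, w=45) cum 455
  x=10 (Elwood, w=60) cum 515
⇒ x* = 7
y-coordinate, sorted with cumulative weight:
  y=0 (Denby, w=225) cum 225
  y=1 (Brookfield, w=45) cum 270  ← median
  y=2 (Calder, w=90) cum 360
  y=3 (Ashton, w=80) cum 440
  y=4 (Granby, w=5) cum 445
  y=6 (Fenton, w=10) cum 455
  y=8 (Elwood, w=60) cum 515
⇒ y* = 1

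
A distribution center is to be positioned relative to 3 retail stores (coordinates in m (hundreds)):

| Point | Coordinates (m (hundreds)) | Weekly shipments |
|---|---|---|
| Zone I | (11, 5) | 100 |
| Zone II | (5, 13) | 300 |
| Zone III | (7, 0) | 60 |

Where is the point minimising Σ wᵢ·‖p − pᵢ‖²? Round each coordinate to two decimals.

The minimiser of Σwᵢ‖p−pᵢ‖² is the weighted centroid p* = (Σwᵢpᵢ)/(Σwᵢ).
Σwᵢ = 460.
Σwᵢxᵢ = 100·11 + 300·5 + 60·7 = 3020.
Σwᵢyᵢ = 100·5 + 300·13 + 60·0 = 4400.
x* = 3020/460 = 6.57, y* = 4400/460 = 9.57.

(6.57, 9.57)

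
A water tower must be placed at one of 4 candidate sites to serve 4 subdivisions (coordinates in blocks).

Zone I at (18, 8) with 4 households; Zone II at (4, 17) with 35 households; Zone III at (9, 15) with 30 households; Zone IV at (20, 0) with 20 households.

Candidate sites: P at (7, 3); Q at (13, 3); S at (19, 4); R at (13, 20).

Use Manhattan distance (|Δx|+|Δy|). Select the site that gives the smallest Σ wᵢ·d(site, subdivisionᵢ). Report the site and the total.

R, total 1298 blocks

Total weighted distance at each candidate:
  P (7, 3): total = 1399
  Q (13, 3): total = 1525
  S (19, 4): total = 1730
  R (13, 20): total = 1298
Minimum is at R with total 1298 blocks.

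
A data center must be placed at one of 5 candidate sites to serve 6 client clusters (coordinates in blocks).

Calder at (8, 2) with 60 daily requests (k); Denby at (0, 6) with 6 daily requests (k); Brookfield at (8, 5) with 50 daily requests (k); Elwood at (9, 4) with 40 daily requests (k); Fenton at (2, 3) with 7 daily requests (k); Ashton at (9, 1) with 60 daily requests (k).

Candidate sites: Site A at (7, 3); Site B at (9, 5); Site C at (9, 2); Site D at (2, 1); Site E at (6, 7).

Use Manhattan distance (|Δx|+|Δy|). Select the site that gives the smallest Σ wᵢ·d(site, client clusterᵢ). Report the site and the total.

Total weighted distance at each candidate:
  Site A (7, 3): total = 725
  Site B (9, 5): total = 693
  Site C (9, 2): total = 534
  Site D (2, 1): total = 1796
  Site E (6, 7): total = 1498
Minimum is at Site C with total 534 blocks.

Site C, total 534 blocks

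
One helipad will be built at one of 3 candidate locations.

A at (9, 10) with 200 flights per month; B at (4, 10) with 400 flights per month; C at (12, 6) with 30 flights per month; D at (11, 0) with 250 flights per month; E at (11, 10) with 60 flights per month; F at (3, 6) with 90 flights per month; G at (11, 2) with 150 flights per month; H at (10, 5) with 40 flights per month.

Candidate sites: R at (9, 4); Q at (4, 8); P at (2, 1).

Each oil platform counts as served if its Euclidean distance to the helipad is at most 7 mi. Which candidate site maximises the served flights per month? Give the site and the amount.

R, covering 820

Coverage radius r = 7 mi; a point is covered iff (Δx)²+(Δy)² ≤ 7² = 49.
  R (9, 4): covers {A, C, D, E, F, G, H} → 820
  Q (4, 8): covers {A, B, F, H} → 730
  P (2, 1): covers {F} → 90
Maximum coverage at R: 820 flights per month.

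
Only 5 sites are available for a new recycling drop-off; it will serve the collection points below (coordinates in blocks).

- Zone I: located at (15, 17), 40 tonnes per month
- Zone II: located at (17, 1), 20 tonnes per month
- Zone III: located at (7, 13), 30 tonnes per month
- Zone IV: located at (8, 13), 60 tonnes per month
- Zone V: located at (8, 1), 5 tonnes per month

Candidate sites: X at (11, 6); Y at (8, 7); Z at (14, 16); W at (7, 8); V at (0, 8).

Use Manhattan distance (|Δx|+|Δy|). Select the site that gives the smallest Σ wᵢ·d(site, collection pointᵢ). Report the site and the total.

Total weighted distance at each candidate:
  X (11, 6): total = 1790
  Y (8, 7): total = 1580
  Z (14, 16): total = 1385
  W (7, 8): total = 1570
  V (0, 8): total = 2655
Minimum is at Z with total 1385 blocks.

Z, total 1385 blocks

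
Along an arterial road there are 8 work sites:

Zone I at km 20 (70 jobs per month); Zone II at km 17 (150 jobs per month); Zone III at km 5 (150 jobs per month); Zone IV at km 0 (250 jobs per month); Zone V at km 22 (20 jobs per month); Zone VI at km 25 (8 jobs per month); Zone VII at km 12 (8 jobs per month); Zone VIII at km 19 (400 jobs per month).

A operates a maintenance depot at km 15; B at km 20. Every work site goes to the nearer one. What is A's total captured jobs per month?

558

The indifferent point is the midpoint (15+20)/2 = 17.5; work sites left of it (closer to A at 15) go to A, those right go to B.
  Zone IV at 0 (w=250) → A
  Zone III at 5 (w=150) → A
  Zone VII at 12 (w=8) → A
  Zone II at 17 (w=150) → A
  Zone VIII at 19 (w=400) → B
  Zone I at 20 (w=70) → B
  Zone V at 22 (w=20) → B
  Zone VI at 25 (w=8) → B
A captures 558; B captures 498.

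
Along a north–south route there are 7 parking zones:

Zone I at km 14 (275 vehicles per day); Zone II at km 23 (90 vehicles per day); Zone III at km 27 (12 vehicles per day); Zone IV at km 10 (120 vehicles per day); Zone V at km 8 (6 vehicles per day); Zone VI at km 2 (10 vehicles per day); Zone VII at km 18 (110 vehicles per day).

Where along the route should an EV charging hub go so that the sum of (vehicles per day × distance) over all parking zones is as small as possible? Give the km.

x = 14

For a sum of weighted absolute distances on a line, the optimum is the weighted median (not the mean). Total weight W = 623; half-weight = 311.5.
Sort by position and accumulate weight:
  km 2 (Zone VI, w=10) → cum 10
  km 8 (Zone V, w=6) → cum 16
  km 10 (Zone IV, w=120) → cum 136
  km 14 (Zone I, w=275) → cum 411  ≥ 311.5 → median here
  km 18 (Zone VII, w=110) → cum 521
  km 23 (Zone II, w=90) → cum 611
  km 27 (Zone III, w=12) → cum 623
Optimal location: km 14.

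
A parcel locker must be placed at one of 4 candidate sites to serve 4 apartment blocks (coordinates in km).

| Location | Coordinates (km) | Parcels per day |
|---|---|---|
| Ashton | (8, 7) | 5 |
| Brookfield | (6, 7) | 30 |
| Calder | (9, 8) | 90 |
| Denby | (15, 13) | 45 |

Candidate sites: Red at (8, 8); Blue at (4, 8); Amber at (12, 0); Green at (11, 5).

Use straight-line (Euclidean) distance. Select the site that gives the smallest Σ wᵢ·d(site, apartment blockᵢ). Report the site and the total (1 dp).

Total weighted distance at each candidate:
  Red (8, 8): total = 549.2
  Blue (4, 8): total = 1081.4
  Amber (12, 0): total = 1686.2
  Green (11, 5): total = 906.6
Minimum is at Red with total 549.2 km.

Red, total 549.2 km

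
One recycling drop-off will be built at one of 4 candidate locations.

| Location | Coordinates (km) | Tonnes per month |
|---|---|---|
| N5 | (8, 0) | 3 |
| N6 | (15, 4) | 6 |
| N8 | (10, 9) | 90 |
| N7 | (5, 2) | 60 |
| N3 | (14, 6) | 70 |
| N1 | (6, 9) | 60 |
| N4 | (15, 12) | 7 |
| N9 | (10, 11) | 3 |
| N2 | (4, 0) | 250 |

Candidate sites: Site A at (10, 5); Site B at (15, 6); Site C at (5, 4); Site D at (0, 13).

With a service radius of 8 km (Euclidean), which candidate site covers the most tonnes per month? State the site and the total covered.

Coverage radius r = 8 km; a point is covered iff (Δx)²+(Δy)² ≤ 8² = 64.
  Site A (10, 5): covers {N5, N6, N8, N7, N3, N1, N9, N2} → 542
  Site B (15, 6): covers {N6, N8, N3, N4, N9} → 176
  Site C (5, 4): covers {N5, N8, N7, N1, N2} → 463
  Site D (0, 13): covers {N1} → 60
Maximum coverage at Site A: 542 tonnes per month.

Site A, covering 542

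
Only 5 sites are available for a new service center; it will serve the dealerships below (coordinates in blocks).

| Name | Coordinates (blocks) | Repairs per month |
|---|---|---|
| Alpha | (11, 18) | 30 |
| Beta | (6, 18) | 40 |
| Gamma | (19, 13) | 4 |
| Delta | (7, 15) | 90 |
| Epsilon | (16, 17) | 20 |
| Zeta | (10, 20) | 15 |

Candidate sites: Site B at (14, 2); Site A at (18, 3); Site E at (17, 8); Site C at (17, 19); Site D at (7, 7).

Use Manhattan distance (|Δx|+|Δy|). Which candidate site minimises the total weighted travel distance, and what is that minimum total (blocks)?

Total weighted distance at each candidate:
  Site B (14, 2): total = 4064
  Site A (18, 3): total = 4549
  Site E (17, 8): total = 3363
  Site C (17, 19): total = 2162
  Site D (7, 7): total = 2342
Minimum is at Site C with total 2162 blocks.

Site C, total 2162 blocks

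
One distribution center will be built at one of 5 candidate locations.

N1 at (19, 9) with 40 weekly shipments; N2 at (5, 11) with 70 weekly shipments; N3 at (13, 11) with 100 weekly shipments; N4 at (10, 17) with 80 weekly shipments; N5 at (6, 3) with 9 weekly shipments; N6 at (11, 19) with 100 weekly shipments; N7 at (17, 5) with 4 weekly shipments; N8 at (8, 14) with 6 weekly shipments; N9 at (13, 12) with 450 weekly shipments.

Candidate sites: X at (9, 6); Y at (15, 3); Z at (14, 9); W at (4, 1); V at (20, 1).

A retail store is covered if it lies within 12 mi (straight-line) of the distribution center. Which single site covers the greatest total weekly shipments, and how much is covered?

Z, covering 859

Coverage radius r = 12 mi; a point is covered iff (Δx)²+(Δy)² ≤ 12² = 144.
  X (9, 6): covers {N1, N2, N3, N4, N5, N7, N8, N9} → 759
  Y (15, 3): covers {N1, N3, N5, N7, N9} → 603
  Z (14, 9): covers {N1, N2, N3, N4, N5, N6, N7, N8, N9} → 859
  W (4, 1): covers {N2, N5} → 79
  V (20, 1): covers {N1, N7} → 44
Maximum coverage at Z: 859 weekly shipments.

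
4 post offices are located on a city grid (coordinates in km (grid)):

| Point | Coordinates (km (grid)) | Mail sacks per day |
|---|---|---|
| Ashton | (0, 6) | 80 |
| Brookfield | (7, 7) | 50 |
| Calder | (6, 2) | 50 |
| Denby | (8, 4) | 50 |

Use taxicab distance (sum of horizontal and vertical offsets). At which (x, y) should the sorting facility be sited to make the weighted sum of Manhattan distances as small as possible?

(6, 6)

Manhattan distance separates: Σwᵢ(|x−xᵢ|+|y−yᵢ|) = Σwᵢ|x−xᵢ| + Σwᵢ|y−yᵢ|, so x and y are optimised independently as 1-D weighted medians.
Total weight W = 230; half = 115.
x-coordinate, sorted with cumulative weight:
  x=0 (Ashton, w=80) cum 80
  x=6 (Calder, w=50) cum 130  ← median
  x=7 (Brookfield, w=50) cum 180
  x=8 (Denby, w=50) cum 230
⇒ x* = 6
y-coordinate, sorted with cumulative weight:
  y=2 (Calder, w=50) cum 50
  y=4 (Denby, w=50) cum 100
  y=6 (Ashton, w=80) cum 180  ← median
  y=7 (Brookfield, w=50) cum 230
⇒ y* = 6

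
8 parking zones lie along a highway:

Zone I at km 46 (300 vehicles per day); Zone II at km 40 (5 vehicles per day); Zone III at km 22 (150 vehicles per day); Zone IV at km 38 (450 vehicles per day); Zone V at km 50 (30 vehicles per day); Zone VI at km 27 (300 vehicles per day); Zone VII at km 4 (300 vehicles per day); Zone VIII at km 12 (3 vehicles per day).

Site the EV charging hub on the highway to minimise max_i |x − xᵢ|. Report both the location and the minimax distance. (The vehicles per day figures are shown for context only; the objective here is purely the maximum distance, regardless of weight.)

location 27, max distance 23

The 1-center on a line is the midpoint of the two extreme points: leftmost at 4, rightmost at 50.
Optimal location = (4 + 50)/2 = 27; maximum distance = (50 − 4)/2 = 23.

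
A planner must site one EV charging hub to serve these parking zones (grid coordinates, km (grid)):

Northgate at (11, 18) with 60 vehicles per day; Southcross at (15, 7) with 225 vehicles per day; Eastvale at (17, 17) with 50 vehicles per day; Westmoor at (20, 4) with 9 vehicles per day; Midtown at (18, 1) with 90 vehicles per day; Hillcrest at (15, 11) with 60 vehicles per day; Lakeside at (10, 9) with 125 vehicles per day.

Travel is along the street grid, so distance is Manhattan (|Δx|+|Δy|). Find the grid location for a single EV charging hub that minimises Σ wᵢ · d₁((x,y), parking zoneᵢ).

(15, 7)

Manhattan distance separates: Σwᵢ(|x−xᵢ|+|y−yᵢ|) = Σwᵢ|x−xᵢ| + Σwᵢ|y−yᵢ|, so x and y are optimised independently as 1-D weighted medians.
Total weight W = 619; half = 309.5.
x-coordinate, sorted with cumulative weight:
  x=10 (Lakeside, w=125) cum 125
  x=11 (Northgate, w=60) cum 185
  x=15 (Southcross, w=225) cum 410  ← median
  x=15 (Hillcrest, w=60) cum 470
  x=17 (Eastvale, w=50) cum 520
  x=18 (Midtown, w=90) cum 610
  x=20 (Westmoor, w=9) cum 619
⇒ x* = 15
y-coordinate, sorted with cumulative weight:
  y=1 (Midtown, w=90) cum 90
  y=4 (Westmoor, w=9) cum 99
  y=7 (Southcross, w=225) cum 324  ← median
  y=9 (Lakeside, w=125) cum 449
  y=11 (Hillcrest, w=60) cum 509
  y=17 (Eastvale, w=50) cum 559
  y=18 (Northgate, w=60) cum 619
⇒ y* = 7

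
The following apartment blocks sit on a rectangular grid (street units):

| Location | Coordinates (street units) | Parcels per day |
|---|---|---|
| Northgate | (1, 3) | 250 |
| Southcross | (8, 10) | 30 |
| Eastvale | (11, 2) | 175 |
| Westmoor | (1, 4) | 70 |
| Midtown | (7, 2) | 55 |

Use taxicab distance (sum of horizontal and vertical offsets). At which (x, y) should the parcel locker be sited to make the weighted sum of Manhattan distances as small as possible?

(1, 3)

Manhattan distance separates: Σwᵢ(|x−xᵢ|+|y−yᵢ|) = Σwᵢ|x−xᵢ| + Σwᵢ|y−yᵢ|, so x and y are optimised independently as 1-D weighted medians.
Total weight W = 580; half = 290.
x-coordinate, sorted with cumulative weight:
  x=1 (Northgate, w=250) cum 250
  x=1 (Westmoor, w=70) cum 320  ← median
  x=7 (Midtown, w=55) cum 375
  x=8 (Southcross, w=30) cum 405
  x=11 (Eastvale, w=175) cum 580
⇒ x* = 1
y-coordinate, sorted with cumulative weight:
  y=2 (Eastvale, w=175) cum 175
  y=2 (Midtown, w=55) cum 230
  y=3 (Northgate, w=250) cum 480  ← median
  y=4 (Westmoor, w=70) cum 550
  y=10 (Southcross, w=30) cum 580
⇒ y* = 3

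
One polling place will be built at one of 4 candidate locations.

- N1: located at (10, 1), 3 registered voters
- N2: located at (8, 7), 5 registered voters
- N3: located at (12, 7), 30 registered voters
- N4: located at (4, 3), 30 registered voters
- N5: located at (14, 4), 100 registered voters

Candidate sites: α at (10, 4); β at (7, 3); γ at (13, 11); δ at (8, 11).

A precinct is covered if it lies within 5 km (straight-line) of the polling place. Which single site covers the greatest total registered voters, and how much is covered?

α, covering 138

Coverage radius r = 5 km; a point is covered iff (Δx)²+(Δy)² ≤ 5² = 25.
  α (10, 4): covers {N1, N2, N3, N5} → 138
  β (7, 3): covers {N1, N2, N4} → 38
  γ (13, 11): covers {N3} → 30
  δ (8, 11): covers {N2} → 5
Maximum coverage at α: 138 registered voters.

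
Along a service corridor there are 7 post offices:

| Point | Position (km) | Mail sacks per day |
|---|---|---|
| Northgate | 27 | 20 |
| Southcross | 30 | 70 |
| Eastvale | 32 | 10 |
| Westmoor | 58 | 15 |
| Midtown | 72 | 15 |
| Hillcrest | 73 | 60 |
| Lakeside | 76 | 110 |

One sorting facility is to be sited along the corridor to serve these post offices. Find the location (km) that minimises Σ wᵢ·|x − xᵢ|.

x = 73

For a sum of weighted absolute distances on a line, the optimum is the weighted median (not the mean). Total weight W = 300; half-weight = 150.
Sort by position and accumulate weight:
  km 27 (Northgate, w=20) → cum 20
  km 30 (Southcross, w=70) → cum 90
  km 32 (Eastvale, w=10) → cum 100
  km 58 (Westmoor, w=15) → cum 115
  km 72 (Midtown, w=15) → cum 130
  km 73 (Hillcrest, w=60) → cum 190  ≥ 150 → median here
  km 76 (Lakeside, w=110) → cum 300
Optimal location: km 73.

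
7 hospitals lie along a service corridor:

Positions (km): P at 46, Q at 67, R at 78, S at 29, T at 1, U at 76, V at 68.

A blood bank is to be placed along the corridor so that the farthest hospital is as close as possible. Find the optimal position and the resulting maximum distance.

The 1-center on a line is the midpoint of the two extreme points: leftmost at 1, rightmost at 78.
Optimal location = (1 + 78)/2 = 39.5; maximum distance = (78 − 1)/2 = 38.5.

location 39.5, max distance 38.5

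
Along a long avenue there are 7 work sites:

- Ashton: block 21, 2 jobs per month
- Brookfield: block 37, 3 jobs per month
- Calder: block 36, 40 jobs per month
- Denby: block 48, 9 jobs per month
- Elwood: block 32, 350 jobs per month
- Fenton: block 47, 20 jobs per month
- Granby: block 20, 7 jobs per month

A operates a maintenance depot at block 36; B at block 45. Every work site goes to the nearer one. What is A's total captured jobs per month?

402

The indifferent point is the midpoint (36+45)/2 = 40.5; work sites left of it (closer to A at 36) go to A, those right go to B.
  Granby at 20 (w=7) → A
  Ashton at 21 (w=2) → A
  Elwood at 32 (w=350) → A
  Calder at 36 (w=40) → A
  Brookfield at 37 (w=3) → A
  Fenton at 47 (w=20) → B
  Denby at 48 (w=9) → B
A captures 402; B captures 29.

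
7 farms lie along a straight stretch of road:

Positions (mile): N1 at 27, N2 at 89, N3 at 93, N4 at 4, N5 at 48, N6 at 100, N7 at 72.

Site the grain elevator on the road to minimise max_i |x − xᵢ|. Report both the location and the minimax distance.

The 1-center on a line is the midpoint of the two extreme points: leftmost at 4, rightmost at 100.
Optimal location = (4 + 100)/2 = 52; maximum distance = (100 − 4)/2 = 48.

location 52, max distance 48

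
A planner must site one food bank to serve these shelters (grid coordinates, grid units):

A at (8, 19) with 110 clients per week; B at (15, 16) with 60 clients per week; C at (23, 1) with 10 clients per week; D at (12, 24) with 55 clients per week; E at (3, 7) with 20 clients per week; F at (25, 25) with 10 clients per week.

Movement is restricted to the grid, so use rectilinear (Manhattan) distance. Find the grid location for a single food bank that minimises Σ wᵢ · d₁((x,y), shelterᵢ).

(12, 19)

Manhattan distance separates: Σwᵢ(|x−xᵢ|+|y−yᵢ|) = Σwᵢ|x−xᵢ| + Σwᵢ|y−yᵢ|, so x and y are optimised independently as 1-D weighted medians.
Total weight W = 265; half = 132.5.
x-coordinate, sorted with cumulative weight:
  x=3 (E, w=20) cum 20
  x=8 (A, w=110) cum 130
  x=12 (D, w=55) cum 185  ← median
  x=15 (B, w=60) cum 245
  x=23 (C, w=10) cum 255
  x=25 (F, w=10) cum 265
⇒ x* = 12
y-coordinate, sorted with cumulative weight:
  y=1 (C, w=10) cum 10
  y=7 (E, w=20) cum 30
  y=16 (B, w=60) cum 90
  y=19 (A, w=110) cum 200  ← median
  y=24 (D, w=55) cum 255
  y=25 (F, w=10) cum 265
⇒ y* = 19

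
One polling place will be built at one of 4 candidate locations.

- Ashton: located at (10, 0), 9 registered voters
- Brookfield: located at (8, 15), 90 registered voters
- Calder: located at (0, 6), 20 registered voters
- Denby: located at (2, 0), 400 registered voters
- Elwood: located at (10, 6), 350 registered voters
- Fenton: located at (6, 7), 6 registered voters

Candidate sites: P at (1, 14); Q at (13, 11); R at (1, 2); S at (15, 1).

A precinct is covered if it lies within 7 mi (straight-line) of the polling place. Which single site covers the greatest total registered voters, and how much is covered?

Q, covering 440

Coverage radius r = 7 mi; a point is covered iff (Δx)²+(Δy)² ≤ 7² = 49.
  P (1, 14): covers {none} → 0
  Q (13, 11): covers {Brookfield, Elwood} → 440
  R (1, 2): covers {Calder, Denby} → 420
  S (15, 1): covers {Ashton} → 9
Maximum coverage at Q: 440 registered voters.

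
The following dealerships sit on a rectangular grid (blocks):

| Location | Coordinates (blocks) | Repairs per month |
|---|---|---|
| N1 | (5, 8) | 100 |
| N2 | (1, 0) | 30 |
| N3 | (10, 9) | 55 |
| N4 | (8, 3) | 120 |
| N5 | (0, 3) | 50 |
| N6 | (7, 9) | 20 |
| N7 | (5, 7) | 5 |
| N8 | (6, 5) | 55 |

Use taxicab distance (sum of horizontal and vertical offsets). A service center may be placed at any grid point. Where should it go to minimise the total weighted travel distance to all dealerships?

Manhattan distance separates: Σwᵢ(|x−xᵢ|+|y−yᵢ|) = Σwᵢ|x−xᵢ| + Σwᵢ|y−yᵢ|, so x and y are optimised independently as 1-D weighted medians.
Total weight W = 435; half = 217.5.
x-coordinate, sorted with cumulative weight:
  x=0 (N5, w=50) cum 50
  x=1 (N2, w=30) cum 80
  x=5 (N1, w=100) cum 180
  x=5 (N7, w=5) cum 185
  x=6 (N8, w=55) cum 240  ← median
  x=7 (N6, w=20) cum 260
  x=8 (N4, w=120) cum 380
  x=10 (N3, w=55) cum 435
⇒ x* = 6
y-coordinate, sorted with cumulative weight:
  y=0 (N2, w=30) cum 30
  y=3 (N4, w=120) cum 150
  y=3 (N5, w=50) cum 200
  y=5 (N8, w=55) cum 255  ← median
  y=7 (N7, w=5) cum 260
  y=8 (N1, w=100) cum 360
  y=9 (N3, w=55) cum 415
  y=9 (N6, w=20) cum 435
⇒ y* = 5

(6, 5)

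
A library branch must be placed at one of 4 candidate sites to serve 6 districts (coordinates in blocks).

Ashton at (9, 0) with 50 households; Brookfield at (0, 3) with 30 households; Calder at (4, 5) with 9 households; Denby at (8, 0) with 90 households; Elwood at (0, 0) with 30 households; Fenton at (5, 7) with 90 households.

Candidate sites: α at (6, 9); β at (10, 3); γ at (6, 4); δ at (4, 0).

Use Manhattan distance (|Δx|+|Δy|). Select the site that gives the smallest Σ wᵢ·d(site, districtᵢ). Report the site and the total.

Total weighted distance at each candidate:
  α (6, 9): total = 2724
  β (10, 3): total = 2222
  γ (6, 4): total = 1787
  δ (4, 0): total = 1705
Minimum is at δ with total 1705 blocks.

δ, total 1705 blocks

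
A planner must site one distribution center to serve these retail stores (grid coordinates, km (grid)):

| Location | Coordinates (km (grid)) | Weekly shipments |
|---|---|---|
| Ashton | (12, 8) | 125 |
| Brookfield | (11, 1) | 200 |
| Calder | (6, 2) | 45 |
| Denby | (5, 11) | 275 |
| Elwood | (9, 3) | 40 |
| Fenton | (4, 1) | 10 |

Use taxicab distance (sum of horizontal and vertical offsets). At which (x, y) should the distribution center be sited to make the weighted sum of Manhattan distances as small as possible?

Manhattan distance separates: Σwᵢ(|x−xᵢ|+|y−yᵢ|) = Σwᵢ|x−xᵢ| + Σwᵢ|y−yᵢ|, so x and y are optimised independently as 1-D weighted medians.
Total weight W = 695; half = 347.5.
x-coordinate, sorted with cumulative weight:
  x=4 (Fenton, w=10) cum 10
  x=5 (Denby, w=275) cum 285
  x=6 (Calder, w=45) cum 330
  x=9 (Elwood, w=40) cum 370  ← median
  x=11 (Brookfield, w=200) cum 570
  x=12 (Ashton, w=125) cum 695
⇒ x* = 9
y-coordinate, sorted with cumulative weight:
  y=1 (Brookfield, w=200) cum 200
  y=1 (Fenton, w=10) cum 210
  y=2 (Calder, w=45) cum 255
  y=3 (Elwood, w=40) cum 295
  y=8 (Ashton, w=125) cum 420  ← median
  y=11 (Denby, w=275) cum 695
⇒ y* = 8

(9, 8)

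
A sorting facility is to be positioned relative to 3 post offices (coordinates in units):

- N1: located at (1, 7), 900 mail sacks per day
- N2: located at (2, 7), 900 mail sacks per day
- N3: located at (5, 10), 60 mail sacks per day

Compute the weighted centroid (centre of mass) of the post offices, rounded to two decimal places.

(1.61, 7.10)

The minimiser of Σwᵢ‖p−pᵢ‖² is the weighted centroid p* = (Σwᵢpᵢ)/(Σwᵢ).
Σwᵢ = 1860.
Σwᵢxᵢ = 900·1 + 900·2 + 60·5 = 3000.
Σwᵢyᵢ = 900·7 + 900·7 + 60·10 = 13200.
x* = 3000/1860 = 1.61, y* = 13200/1860 = 7.10.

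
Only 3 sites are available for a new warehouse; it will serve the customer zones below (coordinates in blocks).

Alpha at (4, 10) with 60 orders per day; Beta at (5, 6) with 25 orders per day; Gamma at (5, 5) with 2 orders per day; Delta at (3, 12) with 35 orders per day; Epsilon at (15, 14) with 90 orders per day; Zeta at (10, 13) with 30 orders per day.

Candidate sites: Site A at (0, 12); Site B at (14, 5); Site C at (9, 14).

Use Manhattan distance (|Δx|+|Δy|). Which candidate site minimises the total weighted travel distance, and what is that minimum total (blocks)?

Total weighted distance at each candidate:
  Site A (0, 12): total = 2624
  Site B (14, 5): total = 3058
  Site C (9, 14): total = 1746
Minimum is at Site C with total 1746 blocks.

Site C, total 1746 blocks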